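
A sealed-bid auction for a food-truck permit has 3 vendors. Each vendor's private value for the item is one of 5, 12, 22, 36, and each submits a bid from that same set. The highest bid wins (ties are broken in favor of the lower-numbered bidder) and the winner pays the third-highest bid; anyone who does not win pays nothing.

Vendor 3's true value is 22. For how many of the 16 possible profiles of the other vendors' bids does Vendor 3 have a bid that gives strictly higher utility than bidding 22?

4

Others bid (5, 22): truth gives 0; bid 36 gives 17 > 0. Violating.
Others bid (12, 22): truth gives 0; bid 36 gives 10 > 0. Violating.
Others bid (22, 5): truth gives 0; bid 36 gives 17 > 0. Violating.
Others bid (22, 12): truth gives 0; bid 36 gives 10 > 0. Violating.
Others bid (5, 5): truth gives 17; no alternative beats it.
Others bid (5, 12): truth gives 17; no alternative beats it.
(Checking all 16 profiles: 4 have a profitable deviation, 12 do not.)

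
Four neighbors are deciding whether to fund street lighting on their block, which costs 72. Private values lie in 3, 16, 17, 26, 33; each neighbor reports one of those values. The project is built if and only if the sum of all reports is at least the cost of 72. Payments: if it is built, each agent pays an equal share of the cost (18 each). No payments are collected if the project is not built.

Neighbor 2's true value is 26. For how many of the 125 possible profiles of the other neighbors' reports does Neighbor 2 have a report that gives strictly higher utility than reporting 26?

9

Others report (3, 3, 33): truth gives 0; report 33 gives 8 > 0. Violating.
Others report (3, 16, 26): truth gives 0; report 33 gives 8 > 0. Violating.
Others report (3, 26, 16): truth gives 0; report 33 gives 8 > 0. Violating.
Others report (3, 33, 3): truth gives 0; report 33 gives 8 > 0. Violating.
Others report (3, 3, 3): truth gives 0; no alternative beats it.
Others report (3, 3, 16): truth gives 0; no alternative beats it.
(Checking all 125 profiles: 9 have a profitable deviation, 116 do not.)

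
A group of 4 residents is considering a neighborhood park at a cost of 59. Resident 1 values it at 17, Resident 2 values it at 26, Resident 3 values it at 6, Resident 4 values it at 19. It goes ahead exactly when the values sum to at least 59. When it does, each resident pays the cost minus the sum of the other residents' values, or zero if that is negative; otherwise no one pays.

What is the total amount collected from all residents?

Total value 68 ≥ cost 59, so it is built.
Resident 1: others sum to 51; max(0, 59 - 51) = 8.
Resident 2: others sum to 42; max(0, 59 - 42) = 17.
Resident 3: others sum to 62; max(0, 59 - 62) = 0.
Resident 4: others sum to 49; max(0, 59 - 49) = 10.
Total collected = 8 + 17 + 0 + 10 = 35.

35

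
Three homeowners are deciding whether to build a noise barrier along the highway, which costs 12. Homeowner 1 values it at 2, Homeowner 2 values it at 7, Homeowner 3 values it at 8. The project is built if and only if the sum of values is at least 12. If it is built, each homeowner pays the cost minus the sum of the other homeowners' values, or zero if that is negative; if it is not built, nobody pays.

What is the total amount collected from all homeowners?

5

Total value 17 ≥ cost 12, so it is built.
Homeowner 1: others sum to 15; max(0, 12 - 15) = 0.
Homeowner 2: others sum to 10; max(0, 12 - 10) = 2.
Homeowner 3: others sum to 9; max(0, 12 - 9) = 3.
Total collected = 0 + 2 + 3 = 5.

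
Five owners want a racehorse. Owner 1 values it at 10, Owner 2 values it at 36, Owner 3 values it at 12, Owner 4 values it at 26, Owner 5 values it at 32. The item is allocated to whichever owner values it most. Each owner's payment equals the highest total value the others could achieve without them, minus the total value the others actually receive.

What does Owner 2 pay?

Owner 2 has the highest value and receives the item.
Without Owner 2, the item would go to the next-highest value, 32, so the others could achieve 32.
With Owner 2 present and winning, the others receive nothing, so their total is 0.
Payment = 32 - 0 = 32.

32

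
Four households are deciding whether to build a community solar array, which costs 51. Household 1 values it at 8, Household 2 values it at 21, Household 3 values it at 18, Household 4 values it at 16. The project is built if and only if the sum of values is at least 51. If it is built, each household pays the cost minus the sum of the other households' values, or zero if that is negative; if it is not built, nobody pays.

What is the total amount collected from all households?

Total value 63 ≥ cost 51, so it is built.
Household 1: others sum to 55; max(0, 51 - 55) = 0.
Household 2: others sum to 42; max(0, 51 - 42) = 9.
Household 3: others sum to 45; max(0, 51 - 45) = 6.
Household 4: others sum to 47; max(0, 51 - 47) = 4.
Total collected = 0 + 9 + 6 + 4 = 19.

19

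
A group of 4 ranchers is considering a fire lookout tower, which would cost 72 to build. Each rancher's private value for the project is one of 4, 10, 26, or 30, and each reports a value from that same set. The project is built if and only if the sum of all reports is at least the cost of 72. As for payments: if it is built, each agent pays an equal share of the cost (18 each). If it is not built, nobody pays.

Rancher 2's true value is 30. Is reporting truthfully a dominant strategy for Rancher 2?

Check each profile of the others' reports and compare truth against every alternative report.
Others report (4, 10, 30): truth gives 12, best alternative gives 0.
Others report (4, 30, 10): truth gives 12, best alternative gives 0.
Others report (10, 4, 30): truth gives 12, best alternative gives 0.
Others report (10, 30, 4): truth gives 12, best alternative gives 0.
Others report (30, 4, 10): truth gives 12, best alternative gives 0.
Others report (30, 10, 4): truth gives 12, best alternative gives 0.
(Remaining 58 profiles checked similarly; truth is weakly best in each.)
In every case the truthful report is at least as good as any alternative, so it is a dominant strategy.

Yes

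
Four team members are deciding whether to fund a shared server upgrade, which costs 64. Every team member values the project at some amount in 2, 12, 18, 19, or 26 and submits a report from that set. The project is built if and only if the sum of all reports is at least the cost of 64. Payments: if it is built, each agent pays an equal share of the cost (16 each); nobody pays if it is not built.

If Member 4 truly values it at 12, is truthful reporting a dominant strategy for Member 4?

No

Consider the case where Member 1 reports 2, Member 2 reports 26 and Member 3 reports 26.
Truthful report 12: project built, pays 16, utility 12 - 16 = -4.
Report 2 instead: project not built, utility 0.
Since 0 > -4, reporting 2 is strictly better here, so truthful reporting is not dominant.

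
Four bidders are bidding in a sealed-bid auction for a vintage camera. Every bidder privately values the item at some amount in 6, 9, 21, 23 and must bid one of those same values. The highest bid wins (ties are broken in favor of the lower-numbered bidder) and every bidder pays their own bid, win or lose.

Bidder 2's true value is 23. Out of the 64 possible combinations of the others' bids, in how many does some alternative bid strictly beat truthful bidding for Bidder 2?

Others bid (6, 6, 6): truth gives 0; bid 9 gives 14 > 0. Violating.
Others bid (6, 6, 9): truth gives 0; bid 9 gives 14 > 0. Violating.
Others bid (6, 6, 21): truth gives 0; bid 21 gives 2 > 0. Violating.
Others bid (6, 9, 6): truth gives 0; bid 9 gives 14 > 0. Violating.
Others bid (6, 6, 23): truth gives 0; no alternative beats it.
Others bid (6, 9, 23): truth gives 0; no alternative beats it.
(Checking all 64 profiles: 34 have a profitable deviation, 30 do not.)

34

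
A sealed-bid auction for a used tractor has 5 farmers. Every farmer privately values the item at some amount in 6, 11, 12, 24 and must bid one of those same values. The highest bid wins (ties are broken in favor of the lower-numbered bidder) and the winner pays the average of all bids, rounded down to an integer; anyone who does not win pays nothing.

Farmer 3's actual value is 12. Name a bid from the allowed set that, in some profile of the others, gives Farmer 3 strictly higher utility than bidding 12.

24

Suppose Farmer 1 bids 6, Farmer 2 bids 12, Farmer 4 bids 6 and Farmer 5 bids 6.
Bid 12: loses, pays 0, utility 0.
Bid 24: wins, pays 10, utility 12 - 10 = 2.
So bidding 24 beats truth here (2 > 0).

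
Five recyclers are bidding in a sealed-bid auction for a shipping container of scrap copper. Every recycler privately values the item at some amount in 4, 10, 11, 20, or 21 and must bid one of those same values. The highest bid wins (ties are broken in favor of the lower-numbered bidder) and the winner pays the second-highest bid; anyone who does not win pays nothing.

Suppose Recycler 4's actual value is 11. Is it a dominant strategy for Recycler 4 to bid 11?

Yes

Check each profile of the others' bids and compare truth against every alternative bid.
Others bid (4, 4, 4, 4): truth gives 7, best alternative gives 7.
Others bid (4, 4, 4, 10): truth gives 1, best alternative gives 1.
Others bid (4, 4, 10, 4): truth gives 1, best alternative gives 1.
Others bid (4, 4, 10, 10): truth gives 1, best alternative gives 1.
Others bid (4, 10, 4, 4): truth gives 1, best alternative gives 1.
Others bid (4, 10, 4, 10): truth gives 1, best alternative gives 1.
(Remaining 619 profiles checked similarly; truth is weakly best in each.)
In every case the truthful bid is at least as good as any alternative, so it is a dominant strategy.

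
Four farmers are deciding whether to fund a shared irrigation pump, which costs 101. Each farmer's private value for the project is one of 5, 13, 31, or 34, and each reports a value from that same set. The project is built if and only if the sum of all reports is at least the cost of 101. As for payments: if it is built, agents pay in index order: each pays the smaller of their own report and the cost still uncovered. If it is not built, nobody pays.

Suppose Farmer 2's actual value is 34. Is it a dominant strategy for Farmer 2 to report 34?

Consider the case where Farmer 1 reports 5, Farmer 3 reports 31 and Farmer 4 reports 34.
Truthful report 34: project built, pays 34, utility 34 - 34 = 0.
Report 31 instead: project built, pays 31, utility 34 - 31 = 3.
Since 3 > 0, reporting 31 is strictly better here, so truthful reporting is not dominant.

No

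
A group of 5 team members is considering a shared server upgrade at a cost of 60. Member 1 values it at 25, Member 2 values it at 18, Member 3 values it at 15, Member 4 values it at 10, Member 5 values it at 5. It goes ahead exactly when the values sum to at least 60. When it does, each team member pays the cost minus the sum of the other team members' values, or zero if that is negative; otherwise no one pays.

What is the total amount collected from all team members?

19

Total value 73 ≥ cost 60, so it is built.
Member 1: others sum to 48; max(0, 60 - 48) = 12.
Member 2: others sum to 55; max(0, 60 - 55) = 5.
Member 3: others sum to 58; max(0, 60 - 58) = 2.
Member 4: others sum to 63; max(0, 60 - 63) = 0.
Member 5: others sum to 68; max(0, 60 - 68) = 0.
Total collected = 12 + 5 + 2 + 0 + 0 = 19.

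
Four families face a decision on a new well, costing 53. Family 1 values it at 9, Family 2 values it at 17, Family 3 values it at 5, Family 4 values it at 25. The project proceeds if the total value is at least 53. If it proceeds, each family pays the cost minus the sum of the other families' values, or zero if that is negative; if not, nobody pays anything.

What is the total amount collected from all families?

44

Total value 56 ≥ cost 53, so it is built.
Family 1: others sum to 47; max(0, 53 - 47) = 6.
Family 2: others sum to 39; max(0, 53 - 39) = 14.
Family 3: others sum to 51; max(0, 53 - 51) = 2.
Family 4: others sum to 31; max(0, 53 - 31) = 22.
Total collected = 6 + 14 + 2 + 22 = 44.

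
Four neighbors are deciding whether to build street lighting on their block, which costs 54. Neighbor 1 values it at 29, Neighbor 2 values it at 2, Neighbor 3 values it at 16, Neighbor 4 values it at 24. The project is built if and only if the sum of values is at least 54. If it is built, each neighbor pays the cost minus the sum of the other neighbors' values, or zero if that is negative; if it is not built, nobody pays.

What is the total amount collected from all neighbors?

19

Total value 71 ≥ cost 54, so it is built.
Neighbor 1: others sum to 42; max(0, 54 - 42) = 12.
Neighbor 2: others sum to 69; max(0, 54 - 69) = 0.
Neighbor 3: others sum to 55; max(0, 54 - 55) = 0.
Neighbor 4: others sum to 47; max(0, 54 - 47) = 7.
Total collected = 12 + 0 + 0 + 7 = 19.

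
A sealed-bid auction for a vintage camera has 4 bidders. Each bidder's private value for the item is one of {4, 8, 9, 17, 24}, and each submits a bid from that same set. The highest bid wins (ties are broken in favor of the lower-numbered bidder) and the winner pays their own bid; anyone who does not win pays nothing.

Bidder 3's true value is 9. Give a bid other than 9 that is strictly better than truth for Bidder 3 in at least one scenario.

Suppose Bidder 1 bids 4, Bidder 2 bids 4 and Bidder 4 bids 4.
Bid 9: wins, pays 9, utility 9 - 9 = 0.
Bid 8: wins, pays 8, utility 9 - 8 = 1.
So bidding 8 beats truth here (1 > 0).

8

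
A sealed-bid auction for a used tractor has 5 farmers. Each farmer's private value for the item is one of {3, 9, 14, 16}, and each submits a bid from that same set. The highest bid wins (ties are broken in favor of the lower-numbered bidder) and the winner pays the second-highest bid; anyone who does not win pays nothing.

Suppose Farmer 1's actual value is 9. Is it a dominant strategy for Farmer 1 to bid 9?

Check each profile of the others' bids and compare truth against every alternative bid.
Others bid (3, 3, 3, 3): truth gives 6, best alternative gives 6.
Others bid (3, 3, 3, 9): truth gives 0, best alternative gives 0.
Others bid (3, 3, 3, 14): truth gives 0, best alternative gives 0.
Others bid (3, 3, 3, 16): truth gives 0, best alternative gives 0.
Others bid (3, 3, 9, 3): truth gives 0, best alternative gives 0.
Others bid (3, 3, 9, 9): truth gives 0, best alternative gives 0.
(Remaining 250 profiles checked similarly; truth is weakly best in each.)
In every case the truthful bid is at least as good as any alternative, so it is a dominant strategy.

Yes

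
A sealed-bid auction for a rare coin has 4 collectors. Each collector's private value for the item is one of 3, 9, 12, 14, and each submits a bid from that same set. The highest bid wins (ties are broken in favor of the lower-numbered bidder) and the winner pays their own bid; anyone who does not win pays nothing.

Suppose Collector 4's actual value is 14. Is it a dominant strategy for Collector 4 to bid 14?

Consider the case where Collector 1 bids 3, Collector 2 bids 3 and Collector 3 bids 3.
Truthful bid 14: wins, pays 14, utility 14 - 14 = 0.
Bid 9 instead: wins, pays 9, utility 14 - 9 = 5.
Since 5 > 0, bidding 9 is strictly better here, so truthful bidding is not dominant.

No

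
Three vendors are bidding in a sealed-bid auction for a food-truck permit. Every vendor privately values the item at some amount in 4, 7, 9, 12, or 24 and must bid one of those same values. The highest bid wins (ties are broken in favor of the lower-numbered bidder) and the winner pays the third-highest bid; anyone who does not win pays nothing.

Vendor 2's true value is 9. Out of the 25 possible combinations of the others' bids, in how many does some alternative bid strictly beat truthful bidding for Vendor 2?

8

Others bid (4, 12): truth gives 0; bid 12 gives 5 > 0. Violating.
Others bid (4, 24): truth gives 0; bid 24 gives 5 > 0. Violating.
Others bid (7, 12): truth gives 0; bid 12 gives 2 > 0. Violating.
Others bid (7, 24): truth gives 0; bid 24 gives 2 > 0. Violating.
Others bid (4, 4): truth gives 5; no alternative beats it.
Others bid (4, 7): truth gives 5; no alternative beats it.
(Checking all 25 profiles: 8 have a profitable deviation, 17 do not.)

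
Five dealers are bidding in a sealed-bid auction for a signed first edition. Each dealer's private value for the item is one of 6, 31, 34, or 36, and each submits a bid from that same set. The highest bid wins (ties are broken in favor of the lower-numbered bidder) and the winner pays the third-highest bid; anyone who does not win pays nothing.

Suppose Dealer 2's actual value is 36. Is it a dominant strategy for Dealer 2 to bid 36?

Check each profile of the others' bids and compare truth against every alternative bid.
Others bid (6, 6, 6, 36): truth gives 30, best alternative gives 0.
Others bid (6, 6, 36, 6): truth gives 30, best alternative gives 0.
Others bid (6, 36, 6, 6): truth gives 30, best alternative gives 0.
Others bid (34, 6, 6, 6): truth gives 30, best alternative gives 0.
Others bid (6, 6, 31, 36): truth gives 5, best alternative gives 0.
Others bid (6, 6, 36, 31): truth gives 5, best alternative gives 0.
(Remaining 250 profiles checked similarly; truth is weakly best in each.)
In every case the truthful bid is at least as good as any alternative, so it is a dominant strategy.

Yes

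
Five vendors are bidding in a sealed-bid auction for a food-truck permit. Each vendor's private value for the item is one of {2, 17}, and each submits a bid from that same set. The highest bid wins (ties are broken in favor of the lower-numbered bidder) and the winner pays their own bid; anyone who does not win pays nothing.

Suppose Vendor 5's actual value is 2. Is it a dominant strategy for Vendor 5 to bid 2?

Yes

Check each profile of the others' bids and compare truth against every alternative bid.
Others bid (2, 2, 2, 2): truth gives 0, best alternative gives -15.
Others bid (2, 2, 2, 17): truth gives 0, best alternative gives 0.
Others bid (2, 2, 17, 2): truth gives 0, best alternative gives 0.
Others bid (2, 2, 17, 17): truth gives 0, best alternative gives 0.
Others bid (2, 17, 2, 2): truth gives 0, best alternative gives 0.
Others bid (2, 17, 2, 17): truth gives 0, best alternative gives 0.
(Remaining 10 profiles checked similarly; truth is weakly best in each.)
In every case the truthful bid is at least as good as any alternative, so it is a dominant strategy.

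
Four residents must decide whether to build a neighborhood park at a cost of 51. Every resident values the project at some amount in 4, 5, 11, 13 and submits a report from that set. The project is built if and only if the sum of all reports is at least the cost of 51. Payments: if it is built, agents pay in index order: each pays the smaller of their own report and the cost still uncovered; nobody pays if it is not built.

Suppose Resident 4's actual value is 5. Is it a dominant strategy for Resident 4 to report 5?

Check each profile of the others' reports and compare truth against every alternative report.
Others report (4, 4, 4): truth gives 0, best alternative gives 0.
Others report (4, 4, 5): truth gives 0, best alternative gives 0.
Others report (4, 4, 11): truth gives 0, best alternative gives 0.
Others report (4, 4, 13): truth gives 0, best alternative gives 0.
Others report (4, 5, 4): truth gives 0, best alternative gives 0.
Others report (4, 5, 5): truth gives 0, best alternative gives 0.
(Remaining 58 profiles checked similarly; truth is weakly best in each.)
In every case the truthful report is at least as good as any alternative, so it is a dominant strategy.

Yes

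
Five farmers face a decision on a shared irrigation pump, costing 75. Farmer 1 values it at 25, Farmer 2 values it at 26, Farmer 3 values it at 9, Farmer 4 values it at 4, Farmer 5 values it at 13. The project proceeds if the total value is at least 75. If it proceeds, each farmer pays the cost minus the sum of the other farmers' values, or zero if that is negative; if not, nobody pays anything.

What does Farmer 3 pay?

Total value 77 ≥ cost 75, so the project is built.
The other farmers' values sum to 68.
Cost minus that sum is 75 - 68 = 7.

7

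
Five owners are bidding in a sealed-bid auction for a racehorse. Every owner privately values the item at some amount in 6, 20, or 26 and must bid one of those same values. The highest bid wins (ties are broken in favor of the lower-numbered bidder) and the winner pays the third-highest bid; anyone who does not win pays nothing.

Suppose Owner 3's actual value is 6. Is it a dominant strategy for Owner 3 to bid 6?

Check each profile of the others' bids and compare truth against every alternative bid.
Others bid (6, 6, 20, 20): truth gives 0, best alternative gives -14.
Others bid (6, 6, 6, 6): truth gives 0, best alternative gives 0.
Others bid (6, 6, 6, 20): truth gives 0, best alternative gives 0.
Others bid (6, 6, 6, 26): truth gives 0, best alternative gives 0.
Others bid (6, 6, 20, 6): truth gives 0, best alternative gives 0.
Others bid (6, 6, 20, 26): truth gives 0, best alternative gives 0.
(Remaining 75 profiles checked similarly; truth is weakly best in each.)
In every case the truthful bid is at least as good as any alternative, so it is a dominant strategy.

Yes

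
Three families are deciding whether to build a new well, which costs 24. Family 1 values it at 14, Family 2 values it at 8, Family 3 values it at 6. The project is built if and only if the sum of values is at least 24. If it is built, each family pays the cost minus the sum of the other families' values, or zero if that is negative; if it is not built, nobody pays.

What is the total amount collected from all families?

Total value 28 ≥ cost 24, so it is built.
Family 1: others sum to 14; max(0, 24 - 14) = 10.
Family 2: others sum to 20; max(0, 24 - 20) = 4.
Family 3: others sum to 22; max(0, 24 - 22) = 2.
Total collected = 10 + 4 + 2 = 16.

16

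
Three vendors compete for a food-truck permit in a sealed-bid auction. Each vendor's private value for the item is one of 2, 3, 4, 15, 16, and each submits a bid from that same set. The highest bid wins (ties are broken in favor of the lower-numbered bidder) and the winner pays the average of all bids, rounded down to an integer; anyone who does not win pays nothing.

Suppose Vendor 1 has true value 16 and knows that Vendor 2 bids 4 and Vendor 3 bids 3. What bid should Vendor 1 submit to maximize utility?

Bid 2: loses, pays 0, utility 0.
Bid 3: loses, pays 0, utility 0.
Bid 4: wins, pays 3, utility 16 - 3 = 13.
Bid 15: wins, pays 7, utility 16 - 7 = 9.
Bid 16: wins, pays 7, utility 16 - 7 = 9.
The best choice is 4 with utility 13.

4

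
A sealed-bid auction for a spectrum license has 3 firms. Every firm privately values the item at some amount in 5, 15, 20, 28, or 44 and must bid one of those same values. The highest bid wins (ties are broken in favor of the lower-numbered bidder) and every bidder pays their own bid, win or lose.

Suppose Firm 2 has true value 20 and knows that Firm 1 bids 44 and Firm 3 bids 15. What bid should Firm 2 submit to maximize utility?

5

Bid 5: loses but pays 5, utility -5.
Bid 15: loses but pays 15, utility -15.
Bid 20: loses but pays 20, utility -20.
Bid 28: loses but pays 28, utility -28.
Bid 44: loses but pays 44, utility -44.
The best choice is 5 with utility -5.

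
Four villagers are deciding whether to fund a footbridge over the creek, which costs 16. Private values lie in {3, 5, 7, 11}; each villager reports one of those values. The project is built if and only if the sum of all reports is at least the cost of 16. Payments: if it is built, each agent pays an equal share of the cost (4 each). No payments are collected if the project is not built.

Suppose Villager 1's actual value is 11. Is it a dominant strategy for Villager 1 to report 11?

Check each profile of the others' reports and compare truth against every alternative report.
Others report (3, 3, 3): truth gives 7, best alternative gives 7.
Others report (3, 3, 5): truth gives 7, best alternative gives 7.
Others report (3, 3, 7): truth gives 7, best alternative gives 7.
Others report (3, 3, 11): truth gives 7, best alternative gives 7.
Others report (3, 5, 3): truth gives 7, best alternative gives 7.
Others report (3, 5, 5): truth gives 7, best alternative gives 7.
(Remaining 58 profiles checked similarly; truth is weakly best in each.)
In every case the truthful report is at least as good as any alternative, so it is a dominant strategy.

Yes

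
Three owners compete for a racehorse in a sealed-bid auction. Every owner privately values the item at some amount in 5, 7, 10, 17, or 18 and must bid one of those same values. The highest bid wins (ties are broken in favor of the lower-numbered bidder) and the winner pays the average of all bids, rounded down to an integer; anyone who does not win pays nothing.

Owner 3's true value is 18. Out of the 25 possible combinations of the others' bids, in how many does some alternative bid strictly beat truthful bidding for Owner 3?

Others bid (5, 5): truth gives 9; bid 7 gives 13 > 9. Violating.
Others bid (5, 7): truth gives 8; bid 10 gives 11 > 8. Violating.
Others bid (5, 10): truth gives 7; bid 17 gives 8 > 7. Violating.
Others bid (7, 5): truth gives 8; bid 10 gives 11 > 8. Violating.
Others bid (5, 17): truth gives 5; no alternative beats it.
Others bid (5, 18): truth gives 0; no alternative beats it.
(Checking all 25 profiles: 6 have a profitable deviation, 19 do not.)

6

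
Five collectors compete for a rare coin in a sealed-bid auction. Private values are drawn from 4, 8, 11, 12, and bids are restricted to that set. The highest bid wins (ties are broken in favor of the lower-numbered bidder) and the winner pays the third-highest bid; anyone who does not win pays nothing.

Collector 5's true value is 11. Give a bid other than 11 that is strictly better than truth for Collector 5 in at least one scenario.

Suppose Collector 1 bids 4, Collector 2 bids 4, Collector 3 bids 4 and Collector 4 bids 11.
Bid 11: loses, pays 0, utility 0.
Bid 12: wins, pays 4, utility 11 - 4 = 7.
So bidding 12 beats truth here (7 > 0).

12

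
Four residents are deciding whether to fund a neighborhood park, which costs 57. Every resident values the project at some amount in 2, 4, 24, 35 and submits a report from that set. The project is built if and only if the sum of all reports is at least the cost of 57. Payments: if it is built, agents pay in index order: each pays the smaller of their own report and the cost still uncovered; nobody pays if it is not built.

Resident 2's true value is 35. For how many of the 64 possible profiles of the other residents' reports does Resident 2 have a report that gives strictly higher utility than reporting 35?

40

Others report (2, 2, 35): truth gives 0; report 24 gives 11 > 0. Violating.
Others report (2, 4, 35): truth gives 0; report 24 gives 11 > 0. Violating.
Others report (2, 24, 24): truth gives 0; report 24 gives 11 > 0. Violating.
Others report (2, 24, 35): truth gives 0; report 2 gives 33 > 0. Violating.
Others report (2, 2, 2): truth gives 0; no alternative beats it.
Others report (2, 2, 4): truth gives 0; no alternative beats it.
(Checking all 64 profiles: 40 have a profitable deviation, 24 do not.)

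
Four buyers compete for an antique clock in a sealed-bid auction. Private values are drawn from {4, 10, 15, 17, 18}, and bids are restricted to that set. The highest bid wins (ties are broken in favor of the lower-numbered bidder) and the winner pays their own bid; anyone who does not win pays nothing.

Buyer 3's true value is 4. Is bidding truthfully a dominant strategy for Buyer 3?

Yes

Check each profile of the others' bids and compare truth against every alternative bid.
Others bid (4, 4, 4): truth gives 0, best alternative gives -6.
Others bid (4, 4, 10): truth gives 0, best alternative gives -6.
Others bid (4, 4, 15): truth gives 0, best alternative gives 0.
Others bid (4, 4, 17): truth gives 0, best alternative gives 0.
Others bid (4, 4, 18): truth gives 0, best alternative gives 0.
Others bid (4, 10, 4): truth gives 0, best alternative gives 0.
(Remaining 119 profiles checked similarly; truth is weakly best in each.)
In every case the truthful bid is at least as good as any alternative, so it is a dominant strategy.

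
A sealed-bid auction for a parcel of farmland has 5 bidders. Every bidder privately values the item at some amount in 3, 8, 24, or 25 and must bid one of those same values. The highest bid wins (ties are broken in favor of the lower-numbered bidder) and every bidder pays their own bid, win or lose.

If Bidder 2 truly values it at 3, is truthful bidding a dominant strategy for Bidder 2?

Check each profile of the others' bids and compare truth against every alternative bid.
Others bid (3, 3, 3, 24): truth gives -3, best alternative gives -8.
Others bid (3, 3, 3, 25): truth gives -3, best alternative gives -8.
Others bid (3, 3, 8, 24): truth gives -3, best alternative gives -8.
Others bid (3, 3, 8, 25): truth gives -3, best alternative gives -8.
Others bid (3, 3, 24, 3): truth gives -3, best alternative gives -8.
Others bid (3, 3, 24, 8): truth gives -3, best alternative gives -8.
(Remaining 250 profiles checked similarly; truth is weakly best in each.)
In every case the truthful bid is at least as good as any alternative, so it is a dominant strategy.

Yes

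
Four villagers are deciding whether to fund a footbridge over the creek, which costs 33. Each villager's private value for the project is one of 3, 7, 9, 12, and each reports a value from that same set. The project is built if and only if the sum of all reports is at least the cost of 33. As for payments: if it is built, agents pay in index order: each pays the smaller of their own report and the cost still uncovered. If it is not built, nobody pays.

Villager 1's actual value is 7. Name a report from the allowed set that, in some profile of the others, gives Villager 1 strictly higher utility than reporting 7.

Suppose Villager 2 reports 7, Villager 3 reports 12 and Villager 4 reports 12.
Report 7: project built, pays 7, utility 7 - 7 = 0.
Report 3: project built, pays 3, utility 7 - 3 = 4.
So reporting 3 beats truth here (4 > 0).

3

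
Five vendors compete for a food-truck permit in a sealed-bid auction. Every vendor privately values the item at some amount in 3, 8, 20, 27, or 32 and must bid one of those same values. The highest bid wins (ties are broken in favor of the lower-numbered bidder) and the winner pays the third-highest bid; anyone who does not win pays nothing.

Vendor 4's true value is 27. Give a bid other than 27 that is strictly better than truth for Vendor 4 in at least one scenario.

32

Suppose Vendor 1 bids 3, Vendor 2 bids 3, Vendor 3 bids 3 and Vendor 5 bids 32.
Bid 27: loses, pays 0, utility 0.
Bid 32: wins, pays 3, utility 27 - 3 = 24.
So bidding 32 beats truth here (24 > 0).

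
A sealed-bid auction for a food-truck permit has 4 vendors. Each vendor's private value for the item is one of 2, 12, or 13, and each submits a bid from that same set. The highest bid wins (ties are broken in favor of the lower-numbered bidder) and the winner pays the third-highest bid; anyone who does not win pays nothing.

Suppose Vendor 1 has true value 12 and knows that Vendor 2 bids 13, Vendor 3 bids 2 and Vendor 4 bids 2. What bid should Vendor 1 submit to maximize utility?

Bid 2: loses, pays 0, utility 0.
Bid 12: loses, pays 0, utility 0.
Bid 13: wins, pays 2, utility 12 - 2 = 10.
The best choice is 13 with utility 10.

13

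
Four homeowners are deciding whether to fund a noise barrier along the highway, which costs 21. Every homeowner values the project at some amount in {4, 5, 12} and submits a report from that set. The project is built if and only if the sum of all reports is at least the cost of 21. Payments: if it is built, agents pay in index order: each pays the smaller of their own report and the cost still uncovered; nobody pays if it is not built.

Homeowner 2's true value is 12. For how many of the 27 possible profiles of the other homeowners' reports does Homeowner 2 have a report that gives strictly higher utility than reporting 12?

Others report (4, 4, 12): truth gives 0; report 4 gives 8 > 0. Violating.
Others report (4, 5, 12): truth gives 0; report 4 gives 8 > 0. Violating.
Others report (4, 12, 4): truth gives 0; report 4 gives 8 > 0. Violating.
Others report (4, 12, 5): truth gives 0; report 4 gives 8 > 0. Violating.
Others report (4, 4, 4): truth gives 0; no alternative beats it.
Others report (4, 4, 5): truth gives 0; no alternative beats it.
(Checking all 27 profiles: 19 have a profitable deviation, 8 do not.)

19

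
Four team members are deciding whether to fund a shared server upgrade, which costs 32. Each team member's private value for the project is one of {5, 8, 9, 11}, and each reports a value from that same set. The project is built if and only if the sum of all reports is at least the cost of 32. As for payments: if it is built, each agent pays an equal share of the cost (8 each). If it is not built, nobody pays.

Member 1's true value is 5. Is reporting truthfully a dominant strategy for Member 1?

Check each profile of the others' reports and compare truth against every alternative report.
Others report (5, 8, 11): truth gives 0, best alternative gives -3.
Others report (5, 9, 11): truth gives 0, best alternative gives -3.
Others report (5, 11, 8): truth gives 0, best alternative gives -3.
Others report (5, 11, 9): truth gives 0, best alternative gives -3.
Others report (8, 5, 11): truth gives 0, best alternative gives -3.
Others report (8, 8, 8): truth gives 0, best alternative gives -3.
(Remaining 58 profiles checked similarly; truth is weakly best in each.)
In every case the truthful report is at least as good as any alternative, so it is a dominant strategy.

Yes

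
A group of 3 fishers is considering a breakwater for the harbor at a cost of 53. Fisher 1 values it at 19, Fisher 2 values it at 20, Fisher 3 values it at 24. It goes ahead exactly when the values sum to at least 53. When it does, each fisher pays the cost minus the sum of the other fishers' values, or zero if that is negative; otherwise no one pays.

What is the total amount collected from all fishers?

Total value 63 ≥ cost 53, so it is built.
Fisher 1: others sum to 44; max(0, 53 - 44) = 9.
Fisher 2: others sum to 43; max(0, 53 - 43) = 10.
Fisher 3: others sum to 39; max(0, 53 - 39) = 14.
Total collected = 9 + 10 + 14 = 33.

33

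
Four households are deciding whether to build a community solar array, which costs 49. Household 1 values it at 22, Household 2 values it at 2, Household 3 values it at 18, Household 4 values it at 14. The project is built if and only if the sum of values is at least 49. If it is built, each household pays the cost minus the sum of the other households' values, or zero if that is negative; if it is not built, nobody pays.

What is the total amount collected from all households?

Total value 56 ≥ cost 49, so it is built.
Household 1: others sum to 34; max(0, 49 - 34) = 15.
Household 2: others sum to 54; max(0, 49 - 54) = 0.
Household 3: others sum to 38; max(0, 49 - 38) = 11.
Household 4: others sum to 42; max(0, 49 - 42) = 7.
Total collected = 15 + 0 + 11 + 7 = 33.

33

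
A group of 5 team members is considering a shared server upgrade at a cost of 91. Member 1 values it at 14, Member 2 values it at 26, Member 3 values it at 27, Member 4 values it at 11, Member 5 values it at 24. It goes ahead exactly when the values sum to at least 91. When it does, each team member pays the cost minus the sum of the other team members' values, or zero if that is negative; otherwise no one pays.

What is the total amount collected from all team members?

47

Total value 102 ≥ cost 91, so it is built.
Member 1: others sum to 88; max(0, 91 - 88) = 3.
Member 2: others sum to 76; max(0, 91 - 76) = 15.
Member 3: others sum to 75; max(0, 91 - 75) = 16.
Member 4: others sum to 91; max(0, 91 - 91) = 0.
Member 5: others sum to 78; max(0, 91 - 78) = 13.
Total collected = 3 + 15 + 16 + 0 + 13 = 47.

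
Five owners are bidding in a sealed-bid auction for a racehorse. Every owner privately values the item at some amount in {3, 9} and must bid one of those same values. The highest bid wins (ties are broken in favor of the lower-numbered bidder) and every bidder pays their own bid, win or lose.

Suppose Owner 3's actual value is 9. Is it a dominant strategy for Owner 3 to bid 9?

No

Consider the case where Owner 1 bids 3, Owner 2 bids 9, Owner 4 bids 3 and Owner 5 bids 3.
Truthful bid 9: loses but pays 9, utility -9.
Bid 3 instead: loses but pays 3, utility -3.
Since -3 > -9, bidding 3 is strictly better here, so truthful bidding is not dominant.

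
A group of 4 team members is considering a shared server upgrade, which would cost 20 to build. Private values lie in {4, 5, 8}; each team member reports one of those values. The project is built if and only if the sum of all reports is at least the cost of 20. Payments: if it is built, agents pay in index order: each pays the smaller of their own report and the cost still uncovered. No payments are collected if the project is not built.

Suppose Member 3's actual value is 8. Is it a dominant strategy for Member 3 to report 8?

No

Consider the case where Member 1 reports 4, Member 2 reports 4 and Member 4 reports 8.
Truthful report 8: project built, pays 8, utility 8 - 8 = 0.
Report 4 instead: project built, pays 4, utility 8 - 4 = 4.
Since 4 > 0, reporting 4 is strictly better here, so truthful reporting is not dominant.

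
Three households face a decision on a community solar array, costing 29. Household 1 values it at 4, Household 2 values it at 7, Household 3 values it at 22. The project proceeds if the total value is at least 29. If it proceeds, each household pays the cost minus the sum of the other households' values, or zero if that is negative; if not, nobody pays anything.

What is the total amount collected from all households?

21

Total value 33 ≥ cost 29, so it is built.
Household 1: others sum to 29; max(0, 29 - 29) = 0.
Household 2: others sum to 26; max(0, 29 - 26) = 3.
Household 3: others sum to 11; max(0, 29 - 11) = 18.
Total collected = 0 + 3 + 18 = 21.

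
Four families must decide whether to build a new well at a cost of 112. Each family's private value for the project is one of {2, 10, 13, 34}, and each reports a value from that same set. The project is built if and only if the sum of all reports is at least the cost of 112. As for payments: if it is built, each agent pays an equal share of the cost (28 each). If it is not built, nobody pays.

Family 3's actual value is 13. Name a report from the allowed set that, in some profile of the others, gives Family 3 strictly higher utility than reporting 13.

2

Suppose Family 1 reports 34, Family 2 reports 34 and Family 4 reports 34.
Report 13: project built, pays 28, utility 13 - 28 = -15.
Report 2: project not built, utility 0.
So reporting 2 beats truth here (0 > -15).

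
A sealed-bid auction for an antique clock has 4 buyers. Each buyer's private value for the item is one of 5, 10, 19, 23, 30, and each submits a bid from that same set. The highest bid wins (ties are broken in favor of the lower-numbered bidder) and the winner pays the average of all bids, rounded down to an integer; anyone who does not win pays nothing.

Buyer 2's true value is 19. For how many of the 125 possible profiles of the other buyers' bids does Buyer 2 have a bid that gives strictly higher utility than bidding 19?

Others bid (5, 5, 5): truth gives 11; bid 10 gives 13 > 11. Violating.
Others bid (5, 5, 10): truth gives 10; bid 10 gives 12 > 10. Violating.
Others bid (5, 5, 23): truth gives 0; bid 23 gives 5 > 0. Violating.
Others bid (5, 5, 30): truth gives 0; bid 30 gives 2 > 0. Violating.
Others bid (5, 5, 19): truth gives 7; no alternative beats it.
Others bid (5, 10, 19): truth gives 6; no alternative beats it.
(Checking all 125 profiles: 39 have a profitable deviation, 86 do not.)

39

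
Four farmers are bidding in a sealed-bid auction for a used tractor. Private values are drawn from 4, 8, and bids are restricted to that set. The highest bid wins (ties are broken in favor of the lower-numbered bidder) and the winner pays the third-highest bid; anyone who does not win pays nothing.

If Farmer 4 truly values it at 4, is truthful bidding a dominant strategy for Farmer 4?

Yes

Check each profile of the others' bids and compare truth against every alternative bid.
Others bid (4, 4, 4): truth gives 0, best alternative gives 0.
Others bid (4, 4, 8): truth gives 0, best alternative gives 0.
Others bid (4, 8, 4): truth gives 0, best alternative gives 0.
Others bid (4, 8, 8): truth gives 0, best alternative gives 0.
Others bid (8, 4, 4): truth gives 0, best alternative gives 0.
Others bid (8, 4, 8): truth gives 0, best alternative gives 0.
(Remaining 2 profiles checked similarly; truth is weakly best in each.)
In every case the truthful bid is at least as good as any alternative, so it is a dominant strategy.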